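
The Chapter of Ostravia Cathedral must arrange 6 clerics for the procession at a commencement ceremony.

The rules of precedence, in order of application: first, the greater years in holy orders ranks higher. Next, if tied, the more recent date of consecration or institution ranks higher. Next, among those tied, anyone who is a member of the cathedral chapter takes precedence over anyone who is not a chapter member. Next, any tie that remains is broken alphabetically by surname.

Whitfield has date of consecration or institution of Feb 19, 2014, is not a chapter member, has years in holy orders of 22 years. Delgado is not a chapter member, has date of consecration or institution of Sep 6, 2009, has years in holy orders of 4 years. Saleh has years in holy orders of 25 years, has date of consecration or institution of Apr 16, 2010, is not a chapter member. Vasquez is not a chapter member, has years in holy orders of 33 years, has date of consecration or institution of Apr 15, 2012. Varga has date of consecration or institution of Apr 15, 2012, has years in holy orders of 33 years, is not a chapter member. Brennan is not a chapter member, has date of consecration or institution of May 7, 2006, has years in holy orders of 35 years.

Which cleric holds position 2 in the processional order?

By years in holy orders (higher first): Brennan (35 years); then Varga and Vasquez (both 33 years); then Saleh (25 years); then Whitfield (22 years); then Delgado (4 years).
Varga and Vasquez both have date of consecration or institution Apr 15, 2012, so the next rule applies.
Varga and Vasquez are each not a chapter member, so the next rule applies.
Among Varga and Vasquez, alphabetically by surname: Varga before Vasquez.
Order: Brennan, Varga, Vasquez, Saleh, Whitfield, Delgado.

Varga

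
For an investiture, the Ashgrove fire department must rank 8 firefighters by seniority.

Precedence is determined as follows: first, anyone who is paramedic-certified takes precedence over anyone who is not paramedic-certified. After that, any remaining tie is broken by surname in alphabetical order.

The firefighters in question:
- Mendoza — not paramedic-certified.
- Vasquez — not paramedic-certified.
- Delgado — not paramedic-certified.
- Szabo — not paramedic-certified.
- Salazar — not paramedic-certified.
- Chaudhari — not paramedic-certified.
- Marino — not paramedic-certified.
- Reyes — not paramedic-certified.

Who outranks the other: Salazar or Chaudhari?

By the first rule: Chaudhari, Delgado, Marino, Mendoza, Reyes, Salazar, Szabo and Vasquez (each not paramedic-certified).
Among Chaudhari, Delgado, Marino, Mendoza, Reyes, Salazar, Szabo and Vasquez, alphabetically by surname: Chaudhari before Delgado before Marino before Mendoza before Reyes before Salazar before Szabo before Vasquez.
So Chaudhari takes precedence.

Chaudhari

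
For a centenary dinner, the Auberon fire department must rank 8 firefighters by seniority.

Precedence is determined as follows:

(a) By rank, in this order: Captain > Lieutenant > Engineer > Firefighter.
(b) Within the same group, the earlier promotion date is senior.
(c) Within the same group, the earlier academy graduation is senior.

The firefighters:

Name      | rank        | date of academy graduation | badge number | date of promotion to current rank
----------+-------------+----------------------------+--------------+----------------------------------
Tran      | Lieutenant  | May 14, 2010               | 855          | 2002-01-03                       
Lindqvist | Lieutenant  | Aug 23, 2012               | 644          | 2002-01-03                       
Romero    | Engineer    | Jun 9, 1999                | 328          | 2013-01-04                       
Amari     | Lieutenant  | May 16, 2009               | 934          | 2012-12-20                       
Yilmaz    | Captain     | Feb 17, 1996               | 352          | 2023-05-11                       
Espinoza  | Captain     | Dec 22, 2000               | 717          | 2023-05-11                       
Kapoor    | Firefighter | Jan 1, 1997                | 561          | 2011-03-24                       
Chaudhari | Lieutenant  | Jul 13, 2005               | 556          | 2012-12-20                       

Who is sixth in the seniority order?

By rank: Yilmaz and Espinoza (Captain); then Tran, Lindqvist, Chaudhari and Amari (Lieutenant); then Romero (Engineer); then Kapoor (Firefighter).
Yilmaz and Espinoza both have date of promotion to current rank 2023-05-11, so the next rule applies.
Among Yilmaz and Espinoza, by date of academy graduation (earlier first): Yilmaz (Feb 17, 1996) before Espinoza (Dec 22, 2000).
Among Tran, Lindqvist, Chaudhari and Amari, by date of promotion to current rank (earlier first): Tran and Lindqvist (2002-01-03) before Chaudhari and Amari (2012-12-20).
Among Tran and Lindqvist, by date of academy graduation (earlier first): Tran (May 14, 2010) before Lindqvist (Aug 23, 2012).
Among Chaudhari and Amari, by date of academy graduation (earlier first): Chaudhari (Jul 13, 2005) before Amari (May 16, 2009).
Order: Yilmaz, Espinoza, Tran, Lindqvist, Chaudhari, Amari, Romero, Kapoor.

Amari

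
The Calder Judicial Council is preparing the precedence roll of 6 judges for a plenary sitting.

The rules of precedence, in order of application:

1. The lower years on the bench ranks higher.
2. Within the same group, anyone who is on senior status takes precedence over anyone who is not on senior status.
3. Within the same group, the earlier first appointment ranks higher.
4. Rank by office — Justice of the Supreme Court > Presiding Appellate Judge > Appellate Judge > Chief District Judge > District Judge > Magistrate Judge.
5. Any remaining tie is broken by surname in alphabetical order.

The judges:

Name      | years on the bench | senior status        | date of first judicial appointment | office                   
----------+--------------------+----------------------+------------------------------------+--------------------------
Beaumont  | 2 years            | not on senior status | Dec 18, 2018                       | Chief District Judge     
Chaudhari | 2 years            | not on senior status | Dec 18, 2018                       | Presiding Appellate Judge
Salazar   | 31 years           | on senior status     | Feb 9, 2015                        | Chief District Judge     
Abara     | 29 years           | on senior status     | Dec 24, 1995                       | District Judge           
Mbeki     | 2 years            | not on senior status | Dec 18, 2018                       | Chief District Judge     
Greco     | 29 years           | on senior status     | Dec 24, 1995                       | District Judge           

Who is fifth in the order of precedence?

Greco

By years on the bench (lower first): Chaudhari, Beaumont and Mbeki (each 2 years); then Abara and Greco (both 29 years); then Salazar (31 years).
Chaudhari, Beaumont and Mbeki are each not on senior status, so the next rule applies.
Chaudhari, Beaumont and Mbeki all have date of first judicial appointment Dec 18, 2018, so the next rule applies.
Among Chaudhari, Beaumont and Mbeki, by office: Chaudhari (Presiding Appellate Judge) before Beaumont and Mbeki (Chief District Judge).
Among Beaumont and Mbeki, alphabetically by surname: Beaumont before Mbeki.
Abara and Greco are each on senior status, so the next rule applies.
Abara and Greco both have date of first judicial appointment Dec 24, 1995, so the next rule applies.
Abara and Greco are each District Judge, so the next rule applies.
Among Abara and Greco, alphabetically by surname: Abara before Greco.
Order: Chaudhari, Beaumont, Mbeki, Abara, Greco, Salazar.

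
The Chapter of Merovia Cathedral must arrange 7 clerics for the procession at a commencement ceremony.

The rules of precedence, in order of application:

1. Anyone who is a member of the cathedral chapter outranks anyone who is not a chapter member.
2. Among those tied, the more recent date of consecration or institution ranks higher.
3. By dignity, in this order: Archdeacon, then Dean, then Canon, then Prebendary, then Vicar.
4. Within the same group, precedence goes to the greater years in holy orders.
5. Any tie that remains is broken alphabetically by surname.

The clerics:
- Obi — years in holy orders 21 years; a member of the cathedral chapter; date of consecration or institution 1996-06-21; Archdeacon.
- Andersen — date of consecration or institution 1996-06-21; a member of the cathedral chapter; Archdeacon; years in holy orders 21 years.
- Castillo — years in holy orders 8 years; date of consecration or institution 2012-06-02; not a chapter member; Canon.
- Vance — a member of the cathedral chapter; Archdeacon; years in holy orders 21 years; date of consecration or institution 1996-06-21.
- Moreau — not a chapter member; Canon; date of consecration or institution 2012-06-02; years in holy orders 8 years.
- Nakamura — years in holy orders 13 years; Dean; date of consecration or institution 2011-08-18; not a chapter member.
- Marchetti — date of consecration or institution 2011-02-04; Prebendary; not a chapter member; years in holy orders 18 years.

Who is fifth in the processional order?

By the first rule: Andersen, Obi and Vance (each a member of the cathedral chapter); then Castillo, Moreau, Nakamura and Marchetti (each not a chapter member).
Andersen, Obi and Vance all have date of consecration or institution 1996-06-21, so the next rule applies.
Andersen, Obi and Vance are each Archdeacon, so the next rule applies.
Andersen, Obi and Vance all have years in holy orders 21 years, so the next rule applies.
Among Andersen, Obi and Vance, alphabetically by surname: Andersen before Obi before Vance.
Among Castillo, Moreau, Nakamura and Marchetti, by date of consecration or institution (later first): Castillo and Moreau (2012-06-02) before Nakamura (2011-08-18) before Marchetti (2011-02-04).
Castillo and Moreau are each Canon, so the next rule applies.
Castillo and Moreau both have years in holy orders 8 years, so the next rule applies.
Among Castillo and Moreau, alphabetically by surname: Castillo before Moreau.
Order: Andersen, Obi, Vance, Castillo, Moreau, Nakamura, Marchetti.

Moreau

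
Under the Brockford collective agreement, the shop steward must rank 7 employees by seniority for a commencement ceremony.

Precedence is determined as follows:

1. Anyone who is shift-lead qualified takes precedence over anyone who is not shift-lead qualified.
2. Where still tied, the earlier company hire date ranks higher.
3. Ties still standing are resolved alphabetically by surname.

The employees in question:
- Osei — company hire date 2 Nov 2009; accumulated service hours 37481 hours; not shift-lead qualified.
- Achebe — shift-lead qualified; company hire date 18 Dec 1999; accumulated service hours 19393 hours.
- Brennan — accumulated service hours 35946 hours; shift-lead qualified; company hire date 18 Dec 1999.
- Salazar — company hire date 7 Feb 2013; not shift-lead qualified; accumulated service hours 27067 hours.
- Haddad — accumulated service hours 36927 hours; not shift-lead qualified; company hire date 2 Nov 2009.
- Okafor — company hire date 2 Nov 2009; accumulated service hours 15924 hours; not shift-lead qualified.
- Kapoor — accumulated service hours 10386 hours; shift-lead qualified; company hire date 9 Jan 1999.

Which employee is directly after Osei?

Salazar

By the first rule: Kapoor, Achebe and Brennan (each shift-lead qualified); then Haddad, Okafor, Osei and Salazar (each not shift-lead qualified).
Among Kapoor, Achebe and Brennan, by company hire date (earlier first): Kapoor (9 Jan 1999) before Achebe and Brennan (18 Dec 1999).
Among Achebe and Brennan, alphabetically by surname: Achebe before Brennan.
Among Haddad, Okafor, Osei and Salazar, by company hire date (earlier first): Haddad, Okafor and Osei (2 Nov 2009) before Salazar (7 Feb 2013).
Among Haddad, Okafor and Osei, alphabetically by surname: Haddad before Okafor before Osei.
Order: Kapoor, Achebe, Brennan, Haddad, Okafor, Osei, Salazar.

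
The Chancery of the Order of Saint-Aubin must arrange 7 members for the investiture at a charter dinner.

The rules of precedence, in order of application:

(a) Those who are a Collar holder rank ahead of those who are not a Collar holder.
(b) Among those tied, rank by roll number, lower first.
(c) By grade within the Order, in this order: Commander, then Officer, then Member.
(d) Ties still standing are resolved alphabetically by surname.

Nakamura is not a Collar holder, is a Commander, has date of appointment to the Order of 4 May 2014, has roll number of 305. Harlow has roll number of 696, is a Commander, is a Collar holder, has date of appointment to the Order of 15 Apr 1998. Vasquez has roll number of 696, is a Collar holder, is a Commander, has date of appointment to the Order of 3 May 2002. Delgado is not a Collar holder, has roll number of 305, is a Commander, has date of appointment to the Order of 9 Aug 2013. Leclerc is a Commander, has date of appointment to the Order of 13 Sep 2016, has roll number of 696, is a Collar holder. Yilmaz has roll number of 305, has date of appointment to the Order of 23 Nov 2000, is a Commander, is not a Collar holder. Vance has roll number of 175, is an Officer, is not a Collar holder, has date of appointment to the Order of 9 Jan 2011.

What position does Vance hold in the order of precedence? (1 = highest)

4

By the first rule: Harlow, Leclerc and Vasquez (each a Collar holder); then Vance, Delgado, Nakamura and Yilmaz (each not a Collar holder).
Harlow, Leclerc and Vasquez all have roll number 696, so the next rule applies.
Harlow, Leclerc and Vasquez are each Commander, so the next rule applies.
Among Harlow, Leclerc and Vasquez, alphabetically by surname: Harlow before Leclerc before Vasquez.
Among Vance, Delgado, Nakamura and Yilmaz, by roll number (lower first): Vance (175) before Delgado, Nakamura and Yilmaz (305).
Delgado, Nakamura and Yilmaz are each Commander, so the next rule applies.
Among Delgado, Nakamura and Yilmaz, alphabetically by surname: Delgado before Nakamura before Yilmaz.
Order: Harlow, Leclerc, Vasquez, Vance, Delgado, Nakamura, Yilmaz. So position 4.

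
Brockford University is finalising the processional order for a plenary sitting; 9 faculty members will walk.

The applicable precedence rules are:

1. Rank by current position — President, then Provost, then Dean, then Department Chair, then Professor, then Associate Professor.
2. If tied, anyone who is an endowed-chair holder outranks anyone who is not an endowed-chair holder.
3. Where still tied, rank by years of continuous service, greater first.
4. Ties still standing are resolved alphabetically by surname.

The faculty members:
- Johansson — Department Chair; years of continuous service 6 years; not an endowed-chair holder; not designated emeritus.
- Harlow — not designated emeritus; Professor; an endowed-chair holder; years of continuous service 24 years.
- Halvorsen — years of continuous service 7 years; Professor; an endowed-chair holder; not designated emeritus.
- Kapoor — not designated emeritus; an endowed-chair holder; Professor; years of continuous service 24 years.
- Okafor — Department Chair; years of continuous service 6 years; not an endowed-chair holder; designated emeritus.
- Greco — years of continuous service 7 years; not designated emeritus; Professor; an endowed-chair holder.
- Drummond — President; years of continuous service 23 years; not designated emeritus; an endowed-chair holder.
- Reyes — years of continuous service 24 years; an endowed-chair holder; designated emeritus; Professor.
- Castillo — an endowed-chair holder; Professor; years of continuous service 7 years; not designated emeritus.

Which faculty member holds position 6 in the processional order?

Reyes

By current position: Drummond (President); then Johansson and Okafor (Department Chair); then Harlow, Kapoor, Reyes, Castillo, Greco and Halvorsen (Professor).
Johansson and Okafor are each not an endowed-chair holder, so the next rule applies.
Johansson and Okafor both have years of continuous service 6 years, so the next rule applies.
Among Johansson and Okafor, alphabetically by surname: Johansson before Okafor.
Harlow, Kapoor, Reyes, Castillo, Greco and Halvorsen are each an endowed-chair holder, so the next rule applies.
Among Harlow, Kapoor, Reyes, Castillo, Greco and Halvorsen, by years of continuous service (higher first): Harlow, Kapoor and Reyes (24 years) before Castillo, Greco and Halvorsen (7 years).
Among Harlow, Kapoor and Reyes, alphabetically by surname: Harlow before Kapoor before Reyes.
Among Castillo, Greco and Halvorsen, alphabetically by surname: Castillo before Greco before Halvorsen.
Order: Drummond, Johansson, Okafor, Harlow, Kapoor, Reyes, Castillo, Greco, Halvorsen.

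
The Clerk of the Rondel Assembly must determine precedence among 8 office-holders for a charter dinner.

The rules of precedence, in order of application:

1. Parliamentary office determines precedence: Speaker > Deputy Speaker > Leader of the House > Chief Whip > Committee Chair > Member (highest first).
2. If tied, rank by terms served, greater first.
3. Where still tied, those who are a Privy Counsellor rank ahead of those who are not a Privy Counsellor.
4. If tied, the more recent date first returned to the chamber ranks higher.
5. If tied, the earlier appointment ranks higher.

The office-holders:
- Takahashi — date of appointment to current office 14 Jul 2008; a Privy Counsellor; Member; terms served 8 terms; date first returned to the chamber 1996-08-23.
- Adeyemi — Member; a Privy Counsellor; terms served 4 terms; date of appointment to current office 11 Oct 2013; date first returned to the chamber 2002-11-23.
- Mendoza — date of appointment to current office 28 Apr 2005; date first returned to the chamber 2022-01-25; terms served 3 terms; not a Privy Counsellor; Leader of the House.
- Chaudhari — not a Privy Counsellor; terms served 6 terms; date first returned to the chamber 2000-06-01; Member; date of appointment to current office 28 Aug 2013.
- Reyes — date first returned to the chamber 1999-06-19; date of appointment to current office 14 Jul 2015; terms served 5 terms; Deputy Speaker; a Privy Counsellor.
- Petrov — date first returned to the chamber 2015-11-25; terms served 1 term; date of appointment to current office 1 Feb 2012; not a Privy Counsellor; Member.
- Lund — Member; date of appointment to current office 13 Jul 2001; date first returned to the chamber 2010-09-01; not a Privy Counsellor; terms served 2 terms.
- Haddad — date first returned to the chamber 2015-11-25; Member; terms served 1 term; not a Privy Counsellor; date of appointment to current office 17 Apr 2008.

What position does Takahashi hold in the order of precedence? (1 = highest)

3

By parliamentary office: Reyes (Deputy Speaker); then Mendoza (Leader of the House); then Takahashi, Chaudhari, Adeyemi, Lund, Haddad and Petrov (Member).
Among Takahashi, Chaudhari, Adeyemi, Lund, Haddad and Petrov, by terms served (higher first): Takahashi (8 terms) before Chaudhari (6 terms) before Adeyemi (4 terms) before Lund (2 terms) before Haddad and Petrov (1 term).
Haddad and Petrov are each not a Privy Counsellor, so the next rule applies.
Haddad and Petrov both have date first returned to the chamber 2015-11-25, so the next rule applies.
Among Haddad and Petrov, by date of appointment to current office (earlier first): Haddad (17 Apr 2008) before Petrov (1 Feb 2012).
Order: Reyes, Mendoza, Takahashi, Chaudhari, Adeyemi, Lund, Haddad, Petrov. So position 3.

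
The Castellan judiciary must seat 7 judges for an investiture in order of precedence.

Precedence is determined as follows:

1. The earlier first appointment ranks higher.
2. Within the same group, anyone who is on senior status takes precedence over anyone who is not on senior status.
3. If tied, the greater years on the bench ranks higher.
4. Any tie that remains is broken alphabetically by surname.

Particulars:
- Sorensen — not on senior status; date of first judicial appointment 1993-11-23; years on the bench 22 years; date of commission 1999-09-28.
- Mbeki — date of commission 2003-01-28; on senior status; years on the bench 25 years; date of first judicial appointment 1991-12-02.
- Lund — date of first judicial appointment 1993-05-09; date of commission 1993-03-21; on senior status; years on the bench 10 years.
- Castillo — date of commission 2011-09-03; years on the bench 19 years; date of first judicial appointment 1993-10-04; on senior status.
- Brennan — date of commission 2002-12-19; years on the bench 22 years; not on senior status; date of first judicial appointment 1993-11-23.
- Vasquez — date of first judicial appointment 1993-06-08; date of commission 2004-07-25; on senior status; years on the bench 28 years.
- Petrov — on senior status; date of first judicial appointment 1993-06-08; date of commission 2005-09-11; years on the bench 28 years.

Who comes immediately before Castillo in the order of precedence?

By date of first judicial appointment (earlier first): Mbeki (1991-12-02); then Lund (1993-05-09); then Petrov and Vasquez (both 1993-06-08); then Castillo (1993-10-04); then Brennan and Sorensen (both 1993-11-23).
Petrov and Vasquez are each on senior status, so the next rule applies.
Petrov and Vasquez both have years on the bench 28 years, so the next rule applies.
Among Petrov and Vasquez, alphabetically by surname: Petrov before Vasquez.
Brennan and Sorensen are each not on senior status, so the next rule applies.
Brennan and Sorensen both have years on the bench 22 years, so the next rule applies.
Among Brennan and Sorensen, alphabetically by surname: Brennan before Sorensen.
Order: Mbeki, Lund, Petrov, Vasquez, Castillo, Brennan, Sorensen.

Vasquez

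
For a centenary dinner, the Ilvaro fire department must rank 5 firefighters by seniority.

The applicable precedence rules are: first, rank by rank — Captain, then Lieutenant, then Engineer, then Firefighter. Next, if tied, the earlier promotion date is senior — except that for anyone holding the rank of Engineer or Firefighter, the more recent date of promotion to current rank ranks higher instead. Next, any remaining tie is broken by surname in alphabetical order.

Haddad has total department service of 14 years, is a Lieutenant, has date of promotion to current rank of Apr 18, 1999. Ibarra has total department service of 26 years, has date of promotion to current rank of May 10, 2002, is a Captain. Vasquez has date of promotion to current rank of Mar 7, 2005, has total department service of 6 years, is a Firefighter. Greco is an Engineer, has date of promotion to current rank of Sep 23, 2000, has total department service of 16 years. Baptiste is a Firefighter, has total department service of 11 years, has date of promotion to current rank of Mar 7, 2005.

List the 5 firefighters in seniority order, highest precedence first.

By rank: Ibarra (Captain); then Haddad (Lieutenant); then Greco (Engineer); then Baptiste and Vasquez (Firefighter).
Baptiste and Vasquez both have date of promotion to current rank Mar 7, 2005, so the next rule applies.
Among Baptiste and Vasquez, alphabetically by surname: Baptiste before Vasquez.
Full order: Ibarra, Haddad, Greco, Baptiste, Vasquez.

Ibarra, Haddad, Greco, Baptiste, Vasquez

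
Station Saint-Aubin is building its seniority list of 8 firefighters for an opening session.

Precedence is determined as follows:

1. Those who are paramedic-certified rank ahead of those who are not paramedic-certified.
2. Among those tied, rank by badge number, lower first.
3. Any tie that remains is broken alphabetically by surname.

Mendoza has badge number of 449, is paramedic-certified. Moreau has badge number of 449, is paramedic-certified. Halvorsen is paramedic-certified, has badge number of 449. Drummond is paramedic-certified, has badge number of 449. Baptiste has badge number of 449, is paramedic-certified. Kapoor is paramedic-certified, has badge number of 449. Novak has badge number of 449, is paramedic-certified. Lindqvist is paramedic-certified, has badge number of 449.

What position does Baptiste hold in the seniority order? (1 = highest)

1

By the first rule: Baptiste, Drummond, Halvorsen, Kapoor, Lindqvist, Mendoza, Moreau and Novak (each paramedic-certified).
Baptiste, Drummond, Halvorsen, Kapoor, Lindqvist, Mendoza, Moreau and Novak all have badge number 449, so the next rule applies.
Among Baptiste, Drummond, Halvorsen, Kapoor, Lindqvist, Mendoza, Moreau and Novak, alphabetically by surname: Baptiste before Drummond before Halvorsen before Kapoor before Lindqvist before Mendoza before Moreau before Novak.
Order: Baptiste, Drummond, Halvorsen, Kapoor, Lindqvist, Mendoza, Moreau, Novak. So position 1.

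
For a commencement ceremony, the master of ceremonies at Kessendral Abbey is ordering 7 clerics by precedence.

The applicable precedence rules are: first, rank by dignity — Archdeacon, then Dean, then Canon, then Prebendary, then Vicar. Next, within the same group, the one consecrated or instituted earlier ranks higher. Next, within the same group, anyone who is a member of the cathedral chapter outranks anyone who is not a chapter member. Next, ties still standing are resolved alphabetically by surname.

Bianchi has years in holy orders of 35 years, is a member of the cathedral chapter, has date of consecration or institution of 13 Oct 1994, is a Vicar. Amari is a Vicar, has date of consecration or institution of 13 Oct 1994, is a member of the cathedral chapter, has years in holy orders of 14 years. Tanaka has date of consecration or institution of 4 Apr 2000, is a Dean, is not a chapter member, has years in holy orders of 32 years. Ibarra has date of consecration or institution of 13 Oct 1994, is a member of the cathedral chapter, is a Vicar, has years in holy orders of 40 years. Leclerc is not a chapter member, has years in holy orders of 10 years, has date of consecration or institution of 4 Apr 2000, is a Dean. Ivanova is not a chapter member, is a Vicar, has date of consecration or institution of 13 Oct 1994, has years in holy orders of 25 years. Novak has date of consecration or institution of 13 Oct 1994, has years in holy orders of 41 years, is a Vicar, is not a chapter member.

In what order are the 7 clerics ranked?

By dignity: Leclerc and Tanaka (Dean); then Amari, Bianchi, Ibarra, Ivanova and Novak (Vicar).
Leclerc and Tanaka both have date of consecration or institution 4 Apr 2000, so the next rule applies.
Leclerc and Tanaka are each not a chapter member, so the next rule applies.
Among Leclerc and Tanaka, alphabetically by surname: Leclerc before Tanaka.
Amari, Bianchi, Ibarra, Ivanova and Novak all have date of consecration or institution 13 Oct 1994, so the next rule applies.
Among Amari, Bianchi, Ibarra, Ivanova and Novak, a member of the cathedral chapter before not a chapter member: Amari, Bianchi and Ibarra (a member of the cathedral chapter) before Ivanova and Novak (not a chapter member).
Among Amari, Bianchi and Ibarra, alphabetically by surname: Amari before Bianchi before Ibarra.
Among Ivanova and Novak, alphabetically by surname: Ivanova before Novak.
Full order: Leclerc, Tanaka, Amari, Bianchi, Ibarra, Ivanova, Novak.

Leclerc, Tanaka, Amari, Bianchi, Ibarra, Ivanova, Novak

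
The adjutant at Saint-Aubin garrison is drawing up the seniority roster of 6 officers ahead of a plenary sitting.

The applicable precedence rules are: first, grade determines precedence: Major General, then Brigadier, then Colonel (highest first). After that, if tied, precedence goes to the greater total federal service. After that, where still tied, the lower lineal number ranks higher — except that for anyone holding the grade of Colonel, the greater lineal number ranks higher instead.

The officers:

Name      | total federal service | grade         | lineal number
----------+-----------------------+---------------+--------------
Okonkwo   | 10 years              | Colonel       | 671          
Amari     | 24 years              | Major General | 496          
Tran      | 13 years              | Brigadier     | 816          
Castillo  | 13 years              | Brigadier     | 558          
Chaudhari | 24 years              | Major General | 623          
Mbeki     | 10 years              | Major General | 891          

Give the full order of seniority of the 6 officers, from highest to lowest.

Amari, Chaudhari, Mbeki, Castillo, Tran, Okonkwo

By grade: Amari, Chaudhari and Mbeki (Major General); then Castillo and Tran (Brigadier); then Okonkwo (Colonel).
Among Amari, Chaudhari and Mbeki, by total federal service (higher first): Amari and Chaudhari (24 years) before Mbeki (10 years).
Among Amari and Chaudhari, by lineal number (lower first): Amari (496) before Chaudhari (623).
Castillo and Tran both have total federal service 13 years, so the next rule applies.
Among Castillo and Tran, by lineal number (lower first): Castillo (558) before Tran (816).
Full order: Amari, Chaudhari, Mbeki, Castillo, Tran, Okonkwo.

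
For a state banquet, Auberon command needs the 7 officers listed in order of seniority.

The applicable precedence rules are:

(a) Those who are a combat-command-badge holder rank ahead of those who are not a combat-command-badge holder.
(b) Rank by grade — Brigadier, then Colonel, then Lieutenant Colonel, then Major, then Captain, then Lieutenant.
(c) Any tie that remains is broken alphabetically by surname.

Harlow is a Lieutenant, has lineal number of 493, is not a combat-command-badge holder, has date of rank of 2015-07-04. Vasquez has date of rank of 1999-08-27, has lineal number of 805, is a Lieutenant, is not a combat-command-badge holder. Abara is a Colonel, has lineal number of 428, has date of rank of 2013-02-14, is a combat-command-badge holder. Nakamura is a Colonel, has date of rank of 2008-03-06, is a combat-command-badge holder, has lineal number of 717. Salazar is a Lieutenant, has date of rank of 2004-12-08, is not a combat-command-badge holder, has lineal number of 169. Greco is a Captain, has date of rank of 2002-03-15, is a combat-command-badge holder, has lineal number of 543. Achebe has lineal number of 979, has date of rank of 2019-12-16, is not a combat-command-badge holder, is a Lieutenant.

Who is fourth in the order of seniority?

By the first rule: Abara, Nakamura and Greco (each a combat-command-badge holder); then Achebe, Harlow, Salazar and Vasquez (each not a combat-command-badge holder).
Among Abara, Nakamura and Greco, by grade: Abara and Nakamura (Colonel) before Greco (Captain).
Among Abara and Nakamura, alphabetically by surname: Abara before Nakamura.
Achebe, Harlow, Salazar and Vasquez are each Lieutenant, so the next rule applies.
Among Achebe, Harlow, Salazar and Vasquez, alphabetically by surname: Achebe before Harlow before Salazar before Vasquez.
Order: Abara, Nakamura, Greco, Achebe, Harlow, Salazar, Vasquez.

Achebe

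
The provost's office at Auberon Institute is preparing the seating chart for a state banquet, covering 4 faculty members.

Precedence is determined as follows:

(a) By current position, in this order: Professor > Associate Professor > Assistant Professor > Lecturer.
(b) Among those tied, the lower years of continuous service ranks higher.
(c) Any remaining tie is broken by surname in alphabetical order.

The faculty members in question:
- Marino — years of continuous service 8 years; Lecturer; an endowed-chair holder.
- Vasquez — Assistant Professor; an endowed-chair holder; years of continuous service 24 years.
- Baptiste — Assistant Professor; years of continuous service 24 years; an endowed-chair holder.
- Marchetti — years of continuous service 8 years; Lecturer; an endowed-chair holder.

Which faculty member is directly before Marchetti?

Vasquez

By current position: Baptiste and Vasquez (Assistant Professor); then Marchetti and Marino (Lecturer).
Baptiste and Vasquez both have years of continuous service 24 years, so the next rule applies.
Among Baptiste and Vasquez, alphabetically by surname: Baptiste before Vasquez.
Marchetti and Marino both have years of continuous service 8 years, so the next rule applies.
Among Marchetti and Marino, alphabetically by surname: Marchetti before Marino.
Order: Baptiste, Vasquez, Marchetti, Marino.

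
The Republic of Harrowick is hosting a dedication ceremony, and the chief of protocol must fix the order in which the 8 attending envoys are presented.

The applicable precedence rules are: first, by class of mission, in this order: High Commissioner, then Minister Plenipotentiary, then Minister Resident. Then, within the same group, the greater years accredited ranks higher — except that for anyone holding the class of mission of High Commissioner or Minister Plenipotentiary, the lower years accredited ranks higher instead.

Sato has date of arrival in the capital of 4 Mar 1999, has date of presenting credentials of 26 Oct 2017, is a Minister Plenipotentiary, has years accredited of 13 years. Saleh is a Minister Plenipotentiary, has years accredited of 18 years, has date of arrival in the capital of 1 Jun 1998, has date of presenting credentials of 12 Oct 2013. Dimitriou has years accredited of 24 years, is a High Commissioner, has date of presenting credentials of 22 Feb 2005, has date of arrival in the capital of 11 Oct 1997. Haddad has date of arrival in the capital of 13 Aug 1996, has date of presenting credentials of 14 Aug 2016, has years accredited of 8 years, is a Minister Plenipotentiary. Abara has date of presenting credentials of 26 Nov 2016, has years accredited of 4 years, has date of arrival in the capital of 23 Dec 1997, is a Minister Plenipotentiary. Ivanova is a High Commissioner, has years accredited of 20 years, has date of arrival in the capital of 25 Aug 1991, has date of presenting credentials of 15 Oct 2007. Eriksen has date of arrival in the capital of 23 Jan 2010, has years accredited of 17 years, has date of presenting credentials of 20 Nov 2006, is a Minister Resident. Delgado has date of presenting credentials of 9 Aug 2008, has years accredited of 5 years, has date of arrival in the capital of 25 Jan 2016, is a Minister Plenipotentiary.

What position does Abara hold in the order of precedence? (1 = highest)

3

By class of mission: Ivanova and Dimitriou (High Commissioner); then Abara, Delgado, Haddad, Sato and Saleh (Minister Plenipotentiary); then Eriksen (Minister Resident).
Among Ivanova and Dimitriou, by years accredited (lower first) (reversed rule for this group): Ivanova (20 years) before Dimitriou (24 years).
Among Abara, Delgado, Haddad, Sato and Saleh, by years accredited (lower first) (reversed rule for this group): Abara (4 years) before Delgado (5 years) before Haddad (8 years) before Sato (13 years) before Saleh (18 years).
Order: Ivanova, Dimitriou, Abara, Delgado, Haddad, Sato, Saleh, Eriksen. So position 3.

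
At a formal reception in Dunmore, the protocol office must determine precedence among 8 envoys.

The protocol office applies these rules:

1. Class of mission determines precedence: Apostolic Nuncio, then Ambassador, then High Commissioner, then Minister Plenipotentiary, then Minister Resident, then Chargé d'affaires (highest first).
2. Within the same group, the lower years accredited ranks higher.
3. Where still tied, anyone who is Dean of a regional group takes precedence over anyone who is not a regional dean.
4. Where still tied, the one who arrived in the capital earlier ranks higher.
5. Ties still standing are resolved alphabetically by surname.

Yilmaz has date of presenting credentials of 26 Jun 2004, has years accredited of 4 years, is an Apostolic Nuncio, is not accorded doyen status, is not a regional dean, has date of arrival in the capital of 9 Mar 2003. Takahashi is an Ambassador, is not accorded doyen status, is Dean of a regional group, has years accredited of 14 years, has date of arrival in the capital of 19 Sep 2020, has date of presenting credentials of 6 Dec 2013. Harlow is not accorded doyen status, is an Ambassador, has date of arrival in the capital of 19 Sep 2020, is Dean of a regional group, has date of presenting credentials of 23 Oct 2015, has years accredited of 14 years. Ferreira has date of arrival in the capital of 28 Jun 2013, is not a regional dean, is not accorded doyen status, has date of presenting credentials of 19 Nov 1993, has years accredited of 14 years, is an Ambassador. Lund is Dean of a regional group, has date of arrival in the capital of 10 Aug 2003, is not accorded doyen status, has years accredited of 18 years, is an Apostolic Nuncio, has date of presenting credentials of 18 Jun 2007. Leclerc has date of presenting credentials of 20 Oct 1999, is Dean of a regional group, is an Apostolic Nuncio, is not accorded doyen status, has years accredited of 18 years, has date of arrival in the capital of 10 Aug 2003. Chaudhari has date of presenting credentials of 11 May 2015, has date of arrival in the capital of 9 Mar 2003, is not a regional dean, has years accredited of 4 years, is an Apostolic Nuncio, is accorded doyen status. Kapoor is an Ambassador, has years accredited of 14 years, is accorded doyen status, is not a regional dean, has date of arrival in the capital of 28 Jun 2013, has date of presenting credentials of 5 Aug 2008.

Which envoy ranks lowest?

Kapoor

By class of mission: Chaudhari, Yilmaz, Leclerc and Lund (Apostolic Nuncio); then Harlow, Takahashi, Ferreira and Kapoor (Ambassador).
Among Chaudhari, Yilmaz, Leclerc and Lund, by years accredited (lower first): Chaudhari and Yilmaz (4 years) before Leclerc and Lund (18 years).
Chaudhari and Yilmaz are each not a regional dean, so the next rule applies.
Chaudhari and Yilmaz both have date of arrival in the capital 9 Mar 2003, so the next rule applies.
Among Chaudhari and Yilmaz, alphabetically by surname: Chaudhari before Yilmaz.
Leclerc and Lund are each Dean of a regional group, so the next rule applies.
Leclerc and Lund both have date of arrival in the capital 10 Aug 2003, so the next rule applies.
Among Leclerc and Lund, alphabetically by surname: Leclerc before Lund.
Harlow, Takahashi, Ferreira and Kapoor all have years accredited 14 years, so the next rule applies.
Among Harlow, Takahashi, Ferreira and Kapoor, Dean of a regional group before not a regional dean: Harlow and Takahashi (Dean of a regional group) before Ferreira and Kapoor (not a regional dean).
Harlow and Takahashi both have date of arrival in the capital 19 Sep 2020, so the next rule applies.
Among Harlow and Takahashi, alphabetically by surname: Harlow before Takahashi.
Ferreira and Kapoor both have date of arrival in the capital 28 Jun 2013, so the next rule applies.
Among Ferreira and Kapoor, alphabetically by surname: Ferreira before Kapoor.
Order: Chaudhari, Yilmaz, Leclerc, Lund, Harlow, Takahashi, Ferreira, Kapoor.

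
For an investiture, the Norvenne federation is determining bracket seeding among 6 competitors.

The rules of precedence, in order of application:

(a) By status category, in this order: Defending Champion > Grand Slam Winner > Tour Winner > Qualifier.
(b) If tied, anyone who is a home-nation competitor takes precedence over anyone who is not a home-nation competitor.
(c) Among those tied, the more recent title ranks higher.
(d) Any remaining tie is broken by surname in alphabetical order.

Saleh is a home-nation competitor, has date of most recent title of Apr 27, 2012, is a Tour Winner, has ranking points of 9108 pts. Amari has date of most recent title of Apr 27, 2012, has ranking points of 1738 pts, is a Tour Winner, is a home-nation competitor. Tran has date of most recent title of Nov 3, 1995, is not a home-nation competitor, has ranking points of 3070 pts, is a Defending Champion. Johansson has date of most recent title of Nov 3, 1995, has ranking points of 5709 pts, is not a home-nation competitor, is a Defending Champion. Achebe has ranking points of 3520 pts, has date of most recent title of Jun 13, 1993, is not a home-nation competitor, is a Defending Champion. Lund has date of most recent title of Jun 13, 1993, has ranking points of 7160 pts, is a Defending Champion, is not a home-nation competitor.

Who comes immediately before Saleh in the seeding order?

Amari

By status category: Johansson, Tran, Achebe and Lund (Defending Champion); then Amari and Saleh (Tour Winner).
Johansson, Tran, Achebe and Lund are each not a home-nation competitor, so the next rule applies.
Among Johansson, Tran, Achebe and Lund, by date of most recent title (later first): Johansson and Tran (Nov 3, 1995) before Achebe and Lund (Jun 13, 1993).
Among Johansson and Tran, alphabetically by surname: Johansson before Tran.
Among Achebe and Lund, alphabetically by surname: Achebe before Lund.
Amari and Saleh are each a home-nation competitor, so the next rule applies.
Amari and Saleh both have date of most recent title Apr 27, 2012, so the next rule applies.
Among Amari and Saleh, alphabetically by surname: Amari before Saleh.
Order: Johansson, Tran, Achebe, Lund, Amari, Saleh.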